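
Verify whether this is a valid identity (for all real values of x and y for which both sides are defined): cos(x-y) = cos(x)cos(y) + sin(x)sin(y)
Claim: cos(x-y) = cos(x)cos(y) + sin(x)sin(y).
Reasoning: Replace y by -y in cos(x+y) = cos(x)cos(y) - sin(x)sin(y) and use cos(-y) = cos(y), sin(-y) = -sin(y): cos(x-y) = cos(x)cos(y) + sin(x)sin(y).
So the two sides agree for all real values of x and y for which both sides are defined.

Conclusion: Yes, this is an identity.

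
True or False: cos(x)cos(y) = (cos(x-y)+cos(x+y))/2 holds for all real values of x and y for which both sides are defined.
True.

Claim: cos(x)cos(y) = (cos(x-y)+cos(x+y))/2.
Reasoning: cos(x-y) = cos(x)cos(y) + sin(x)sin(y) and cos(x+y) = cos(x)cos(y) - sin(x)sin(y). Adding, cos(x-y) + cos(x+y) = 2cos(x)cos(y); divide by 2.
So the two sides agree for all real values of x and y for which both sides are defined.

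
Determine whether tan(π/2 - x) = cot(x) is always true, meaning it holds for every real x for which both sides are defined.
Claim: tan(π/2 - x) = cot(x).
Reasoning: tan(π/2 - x) = sin(π/2 - x)/cos(π/2 - x) = cos(x)/sin(x) = cot(x), using the cofunction identities sin(π/2 - x) = cos(x) and cos(π/2 - x) = sin(x).
So the two sides agree for every real x for which both sides are defined.

Conclusion: Yes, this is an identity.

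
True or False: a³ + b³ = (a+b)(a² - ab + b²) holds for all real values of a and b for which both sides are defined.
Claim: a³ + b³ = (a+b)(a² - ab + b²).
Reasoning: Expand the right side: (a+b)(a² - ab + b²) = a³ - a²b + ab² + a²b - ab² + b³ = a³ + b³ (the middle terms cancel in pairs).
So the two sides agree for all real values of a and b for which both sides are defined.

Conclusion: True.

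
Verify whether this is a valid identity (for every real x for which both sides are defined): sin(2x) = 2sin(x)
No, this is NOT an identity.

Claim: sin(2x) = 2sin(x).
Test a specific point where both sides are defined: x = -π/4.
LHS = sin(2x) ≈ -1.0000
RHS = 2sin(x) ≈ -1.4142
Since -1.0000 ≠ -1.4142, the equation fails at this point, so it cannot hold for every real x for which both sides are defined.
The correct double-angle formula is sin(2x) = 2sin(x)cos(x).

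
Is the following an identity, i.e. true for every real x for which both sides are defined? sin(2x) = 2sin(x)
No, this is NOT an identity.

Claim: sin(2x) = 2sin(x).
Test a specific point where both sides are defined: x = π/6.
LHS = sin(2x) ≈ 0.8660
RHS = 2sin(x) ≈ 1.0000
Since 0.8660 ≠ 1.0000, the equation fails at this point, so it cannot hold for every real x for which both sides are defined.
The correct double-angle formula is sin(2x) = 2sin(x)cos(x).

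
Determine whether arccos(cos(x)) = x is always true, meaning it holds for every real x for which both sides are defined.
Claim: arccos(cos(x)) = x.
Test a specific point where both sides are defined: x = -π/4.
LHS = arccos(cos(x)) ≈ 0.7854
RHS = x ≈ -0.7854
Since 0.7854 ≠ -0.7854, the equation fails at this point, so it cannot hold for every real x for which both sides are defined.
arccos only returns values in [0, π], so arccos(cos(x)) = x holds only for x in that interval, not for all real x.

Conclusion: No, this is NOT an identity.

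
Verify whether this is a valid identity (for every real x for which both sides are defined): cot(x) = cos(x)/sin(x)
Yes, this is an identity.

Claim: cot(x) = cos(x)/sin(x).
Reasoning: cot(x) is defined as 1/tan(x) = 1/(sin(x)/cos(x)) = cos(x)/sin(x), wherever sin(x) ≠ 0.
So the two sides agree for every real x for which both sides are defined.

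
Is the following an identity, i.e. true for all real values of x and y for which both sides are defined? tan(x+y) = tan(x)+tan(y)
No, this is NOT an identity.

Claim: tan(x+y) = tan(x)+tan(y).
Test a specific point where both sides are defined: x = -π/4, y = 2π/3.
LHS = tan(x+y) ≈ 3.7321
RHS = tan(x)+tan(y) ≈ -2.7321
Since 3.7321 ≠ -2.7321, the equation fails at this point, so it cannot hold for all real values of x and y for which both sides are defined.
The correct formula is tan(x+y) = (tan(x) + tan(y))/(1 - tan(x)tan(y)).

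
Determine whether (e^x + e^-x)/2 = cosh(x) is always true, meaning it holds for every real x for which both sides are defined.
Yes, this is an identity.

Claim: (e^x + e^-x)/2 = cosh(x).
Reasoning: This is exactly the definition of the hyperbolic cosine: cosh(x) := (e^x + e^-x)/2.
So the two sides agree for every real x for which both sides are defined.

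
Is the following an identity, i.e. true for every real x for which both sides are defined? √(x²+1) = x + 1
Claim: √(x²+1) = x + 1.
Test a specific point where both sides are defined: x = 1.
LHS = √(x²+1) ≈ 1.4142
RHS = x + 1 ≈ 2.0000
Since 1.4142 ≠ 2.0000, the equation fails at this point, so it cannot hold for every real x for which both sides are defined.
(x+1)² = x² + 2x + 1 ≠ x² + 1 unless x = 0.

Conclusion: No, this is NOT an identity.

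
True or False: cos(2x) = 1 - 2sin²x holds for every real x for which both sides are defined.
True.

Claim: cos(2x) = 1 - 2sin²x.
Reasoning: cos(2x) = cos²x - sin²x. Replace cos²x by 1 - sin²x: (1 - sin²x) - sin²x = 1 - 2sin²x.
So the two sides agree for every real x for which both sides are defined.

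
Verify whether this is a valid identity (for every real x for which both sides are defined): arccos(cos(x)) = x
Claim: arccos(cos(x)) = x.
Test a specific point where both sides are defined: x = -π/4.
LHS = arccos(cos(x)) ≈ 0.7854
RHS = x ≈ -0.7854
Since 0.7854 ≠ -0.7854, the equation fails at this point, so it cannot hold for every real x for which both sides are defined.
arccos only returns values in [0, π], so arccos(cos(x)) = x holds only for x in that interval, not for all real x.

Conclusion: No, this is NOT an identity.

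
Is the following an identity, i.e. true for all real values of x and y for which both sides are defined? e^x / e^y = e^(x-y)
Claim: e^x / e^y = e^(x-y).
Reasoning: 1/e^y = e^(-y), so e^x / e^y = e^x · e^(-y) = e^(x + (-y)) = e^(x-y) by the product rule for exponents.
So the two sides agree for all real values of x and y for which both sides are defined.

Conclusion: Yes, this is an identity.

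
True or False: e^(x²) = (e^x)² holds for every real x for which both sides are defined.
False.

Claim: e^(x²) = (e^x)².
Test a specific point where both sides are defined: x = -3.
LHS = e^(x²) ≈ 8103.0839
RHS = (e^x)² ≈ 0.0025
Since 8103.0839 ≠ 0.0025, the equation fails at this point, so it cannot hold for every real x for which both sides are defined.
(e^x)² = e^(2x), and 2x ≠ x² in general.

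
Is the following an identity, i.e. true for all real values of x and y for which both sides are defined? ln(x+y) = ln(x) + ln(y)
Claim: ln(x+y) = ln(x) + ln(y).
Test a specific point where both sides are defined: x = 4, y = 2.
LHS = ln(x+y) ≈ 1.7918
RHS = ln(x) + ln(y) ≈ 2.0794
Since 1.7918 ≠ 2.0794, the equation fails at this point, so it cannot hold for all real values of x and y for which both sides are defined.
ln(x) + ln(y) = ln(xy), not ln(x+y).

Conclusion: No, this is NOT an identity.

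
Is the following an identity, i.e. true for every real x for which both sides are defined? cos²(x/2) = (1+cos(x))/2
Claim: cos²(x/2) = (1+cos(x))/2.
Reasoning: Use cos(2θ) = 2cos²θ - 1 with θ = x/2: cos(x) = 2cos²(x/2) - 1. Solving for cos²(x/2) gives (1 + cos(x))/2.
So the two sides agree for every real x for which both sides are defined.

Conclusion: Yes, this is an identity.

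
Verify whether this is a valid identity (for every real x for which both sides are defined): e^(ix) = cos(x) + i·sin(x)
Yes, this is an identity.

Claim: e^(ix) = cos(x) + i·sin(x).
Reasoning: Euler's formula. Expand e^(ix) = Σ (ix)^k / k!. Since i² = -1, the even-k terms are Σ (-1)^m x^(2m)/(2m)! = cos(x) and the odd-k terms are i · Σ (-1)^m x^(2m+1)/(2m+1)! = i·sin(x).
So the two sides agree for every real x for which both sides are defined.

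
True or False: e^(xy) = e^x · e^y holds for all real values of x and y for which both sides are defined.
False.

Claim: e^(xy) = e^x · e^y.
Test a specific point where both sides are defined: x = 1/2, y = -3.
LHS = e^(xy) ≈ 0.2231
RHS = e^x · e^y ≈ 0.0821
Since 0.2231 ≠ 0.0821, the equation fails at this point, so it cannot hold for all real values of x and y for which both sides are defined.
e^x · e^y = e^(x+y), not e^(xy).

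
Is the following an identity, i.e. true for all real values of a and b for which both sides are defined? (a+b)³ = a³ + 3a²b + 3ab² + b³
Claim: (a+b)³ = a³ + 3a²b + 3ab² + b³.
Reasoning: (a+b)³ = (a+b)(a+b)² = (a+b)(a² + 2ab + b²) = a³ + 2a²b + ab² + a²b + 2ab² + b³ = a³ + 3a²b + 3ab² + b³.
So the two sides agree for all real values of a and b for which both sides are defined.

Conclusion: Yes, this is an identity.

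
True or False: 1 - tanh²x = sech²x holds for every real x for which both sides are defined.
Claim: 1 - tanh²x = sech²x.
Reasoning: Divide cosh²x - sinh²x = 1 through by cosh²x (never zero): 1 - tanh²x = 1/cosh²x = sech²x.
So the two sides agree for every real x for which both sides are defined.

Conclusion: True.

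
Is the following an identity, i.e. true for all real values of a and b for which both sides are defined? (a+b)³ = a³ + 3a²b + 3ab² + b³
Claim: (a+b)³ = a³ + 3a²b + 3ab² + b³.
Reasoning: (a+b)³ = (a+b)(a+b)² = (a+b)(a² + 2ab + b²) = a³ + 2a²b + ab² + a²b + 2ab² + b³ = a³ + 3a²b + 3ab² + b³.
So the two sides agree for all real values of a and b for which both sides are defined.

Conclusion: Yes, this is an identity.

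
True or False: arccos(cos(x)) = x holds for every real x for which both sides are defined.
Claim: arccos(cos(x)) = x.
Test a specific point where both sides are defined: x = -π/2.
LHS = arccos(cos(x)) ≈ 1.5708
RHS = x ≈ -1.5708
Since 1.5708 ≠ -1.5708, the equation fails at this point, so it cannot hold for every real x for which both sides are defined.
arccos only returns values in [0, π], so arccos(cos(x)) = x holds only for x in that interval, not for all real x.

Conclusion: False.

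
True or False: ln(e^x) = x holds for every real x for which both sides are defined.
True.

Claim: ln(e^x) = x.
Reasoning: ln is the inverse of the exponential: ln(e^x) asks for the exponent p with e^p = e^x, and since e^p is one-to-one that exponent is p = x.
So the two sides agree for every real x for which both sides are defined.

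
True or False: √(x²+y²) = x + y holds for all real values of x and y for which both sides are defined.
Claim: √(x²+y²) = x + y.
Test a specific point where both sides are defined: x = 3, y = 5.
LHS = √(x²+y²) ≈ 5.8310
RHS = x + y ≈ 8.0000
Since 5.8310 ≠ 8.0000, the equation fails at this point, so it cannot hold for all real values of x and y for which both sides are defined.
(x+y)² = x² + 2xy + y², not x² + y², so the square root does not split this way.

Conclusion: False.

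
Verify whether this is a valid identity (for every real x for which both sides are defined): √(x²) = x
Claim: √(x²) = x.
Test a specific point where both sides are defined: x = -1.
LHS = √(x²) ≈ 1.0000
RHS = x ≈ -1.0000
Since 1.0000 ≠ -1.0000, the equation fails at this point, so it cannot hold for every real x for which both sides are defined.
√(x²) = |x|, which differs from x whenever x < 0 (both sides are defined for every real x).

Conclusion: No, this is NOT an identity.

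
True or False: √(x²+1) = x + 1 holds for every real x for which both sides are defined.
Claim: √(x²+1) = x + 1.
Test a specific point where both sides are defined: x = -1.
LHS = √(x²+1) ≈ 1.4142
RHS = x + 1 ≈ 0.0000
Since 1.4142 ≠ 0.0000, the equation fails at this point, so it cannot hold for every real x for which both sides are defined.
(x+1)² = x² + 2x + 1 ≠ x² + 1 unless x = 0.

Conclusion: False.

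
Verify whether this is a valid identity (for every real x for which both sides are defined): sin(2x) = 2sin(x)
Claim: sin(2x) = 2sin(x).
Test a specific point where both sides are defined: x = 2π/3.
LHS = sin(2x) ≈ -0.8660
RHS = 2sin(x) ≈ 1.7321
Since -0.8660 ≠ 1.7321, the equation fails at this point, so it cannot hold for every real x for which both sides are defined.
The correct double-angle formula is sin(2x) = 2sin(x)cos(x).

Conclusion: No, this is NOT an identity.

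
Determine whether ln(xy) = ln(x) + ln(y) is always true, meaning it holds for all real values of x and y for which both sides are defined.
Yes, this is an identity.

Claim: ln(xy) = ln(x) + ln(y).
Reasoning: Both sides are simultaneously defined only when x, y > 0. Write x = e^p, y = e^q (p = ln x, q = ln y). Then xy = e^p · e^q = e^(p+q), so ln(xy) = p + q = ln(x) + ln(y).
So the two sides agree for all real values of x and y for which both sides are defined.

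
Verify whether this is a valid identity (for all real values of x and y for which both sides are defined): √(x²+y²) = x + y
No, this is NOT an identity.

Claim: √(x²+y²) = x + y.
Test a specific point where both sides are defined: x = -2, y = 1.
LHS = √(x²+y²) ≈ 2.2361
RHS = x + y ≈ -1.0000
Since 2.2361 ≠ -1.0000, the equation fails at this point, so it cannot hold for all real values of x and y for which both sides are defined.
(x+y)² = x² + 2xy + y², not x² + y², so the square root does not split this way.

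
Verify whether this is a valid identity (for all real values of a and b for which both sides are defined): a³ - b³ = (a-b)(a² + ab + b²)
Yes, this is an identity.

Claim: a³ - b³ = (a-b)(a² + ab + b²).
Reasoning: Expand the right side: (a-b)(a² + ab + b²) = a³ + a²b + ab² - a²b - ab² - b³ = a³ - b³ (the middle terms cancel in pairs).
So the two sides agree for all real values of a and b for which both sides are defined.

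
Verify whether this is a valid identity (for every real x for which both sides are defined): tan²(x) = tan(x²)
Claim: tan²(x) = tan(x²).
Test a specific point where both sides are defined: x = π.
LHS = tan²(x) ≈ 0.0000
RHS = tan(x²) ≈ 0.4767
Since 0.0000 ≠ 0.4767, the equation fails at this point, so it cannot hold for every real x for which both sides are defined.
tan²(x) means (tan x)², squaring the output; tan(x²) squares the input. These are different functions.

Conclusion: No, this is NOT an identity.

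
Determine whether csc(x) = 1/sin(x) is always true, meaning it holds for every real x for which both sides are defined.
Yes, this is an identity.

Claim: csc(x) = 1/sin(x).
Reasoning: csc(x) is by definition the reciprocal of sin(x), wherever sin(x) ≠ 0.
So the two sides agree for every real x for which both sides are defined.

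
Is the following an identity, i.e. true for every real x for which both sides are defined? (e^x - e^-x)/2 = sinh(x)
Yes, this is an identity.

Claim: (e^x - e^-x)/2 = sinh(x).
Reasoning: This is exactly the definition of the hyperbolic sine: sinh(x) := (e^x - e^-x)/2.
So the two sides agree for every real x for which both sides are defined.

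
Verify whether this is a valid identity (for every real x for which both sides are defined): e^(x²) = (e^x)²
No, this is NOT an identity.

Claim: e^(x²) = (e^x)².
Test a specific point where both sides are defined: x = -2.
LHS = e^(x²) ≈ 54.5982
RHS = (e^x)² ≈ 0.0183
Since 54.5982 ≠ 0.0183, the equation fails at this point, so it cannot hold for every real x for which both sides are defined.
(e^x)² = e^(2x), and 2x ≠ x² in general.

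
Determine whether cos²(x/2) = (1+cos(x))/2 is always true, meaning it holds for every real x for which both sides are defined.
Claim: cos²(x/2) = (1+cos(x))/2.
Reasoning: Use cos(2θ) = 2cos²θ - 1 with θ = x/2: cos(x) = 2cos²(x/2) - 1. Solving for cos²(x/2) gives (1 + cos(x))/2.
So the two sides agree for every real x for which both sides are defined.

Conclusion: Yes, this is an identity.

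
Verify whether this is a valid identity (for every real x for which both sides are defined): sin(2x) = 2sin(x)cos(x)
Yes, this is an identity.

Claim: sin(2x) = 2sin(x)cos(x).
Reasoning: Put y = x in the addition formula sin(x+y) = sin(x)cos(y) + cos(x)sin(y): sin(2x) = sin(x)cos(x) + cos(x)sin(x) = 2sin(x)cos(x).
So the two sides agree for every real x for which both sides are defined.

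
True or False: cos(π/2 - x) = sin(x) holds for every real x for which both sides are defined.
Claim: cos(π/2 - x) = sin(x).
Reasoning: Use cos(u - v) = cos(u)cos(v) + sin(u)sin(v) with u = π/2, v = x: cos(π/2)cos(x) + sin(π/2)sin(x) = 0·cos(x) + 1·sin(x) = sin(x).
So the two sides agree for every real x for which both sides are defined.

Conclusion: True.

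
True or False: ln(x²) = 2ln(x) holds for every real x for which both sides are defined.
Claim: ln(x²) = 2ln(x).
Reasoning: The right side requires x > 0. For x > 0, x² = (e^(ln x))² = e^(2ln x), so ln(x²) = 2ln(x). (For x < 0 the right side is undefined, so those values are outside the claim.)
So the two sides agree for every real x for which both sides are defined.

Conclusion: True.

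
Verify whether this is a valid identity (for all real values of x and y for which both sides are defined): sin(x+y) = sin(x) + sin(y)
No, this is NOT an identity.

Claim: sin(x+y) = sin(x) + sin(y).
Test a specific point where both sides are defined: x = -π/3, y = π/2.
LHS = sin(x+y) ≈ 0.5000
RHS = sin(x) + sin(y) ≈ 0.1340
Since 0.5000 ≠ 0.1340, the equation fails at this point, so it cannot hold for all real values of x and y for which both sides are defined.
The correct expansion is sin(x+y) = sin(x)cos(y) + cos(x)sin(y); sine is not additive.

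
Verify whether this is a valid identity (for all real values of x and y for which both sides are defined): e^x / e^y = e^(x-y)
Yes, this is an identity.

Claim: e^x / e^y = e^(x-y).
Reasoning: 1/e^y = e^(-y), so e^x / e^y = e^x · e^(-y) = e^(x + (-y)) = e^(x-y) by the product rule for exponents.
So the two sides agree for all real values of x and y for which both sides are defined.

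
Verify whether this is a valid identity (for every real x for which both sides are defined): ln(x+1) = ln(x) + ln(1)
Claim: ln(x+1) = ln(x) + ln(1).
Test a specific point where both sides are defined: x = 3/2.
LHS = ln(x+1) ≈ 0.9163
RHS = ln(x) + ln(1) ≈ 0.4055
Since 0.9163 ≠ 0.4055, the equation fails at this point, so it cannot hold for every real x for which both sides are defined.
ln(1) = 0, so the right side is just ln(x), which differs from ln(x+1).

Conclusion: No, this is NOT an identity.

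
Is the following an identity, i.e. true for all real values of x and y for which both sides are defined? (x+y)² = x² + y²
Claim: (x+y)² = x² + y².
Test a specific point where both sides are defined: x = 4, y = -2.
LHS = (x+y)² ≈ 4.0000
RHS = x² + y² ≈ 20.0000
Since 4.0000 ≠ 20.0000, the equation fails at this point, so it cannot hold for all real values of x and y for which both sides are defined.
The correct expansion is (x+y)² = x² + 2xy + y²; the cross term 2xy is missing.

Conclusion: No, this is NOT an identity.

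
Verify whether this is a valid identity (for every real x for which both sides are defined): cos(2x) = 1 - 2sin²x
Yes, this is an identity.

Claim: cos(2x) = 1 - 2sin²x.
Reasoning: cos(2x) = cos²x - sin²x. Replace cos²x by 1 - sin²x: (1 - sin²x) - sin²x = 1 - 2sin²x.
So the two sides agree for every real x for which both sides are defined.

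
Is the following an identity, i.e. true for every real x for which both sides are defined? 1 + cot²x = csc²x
Yes, this is an identity.

Claim: 1 + cot²x = csc²x.
Reasoning: Start from sin²x + cos²x = 1 and divide every term by sin²x (allowed wherever cot x and csc x are defined): 1 + cot²x = 1/sin²x = csc²x.
So the two sides agree for every real x for which both sides are defined.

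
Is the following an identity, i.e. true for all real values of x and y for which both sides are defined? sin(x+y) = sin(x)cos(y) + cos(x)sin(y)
Claim: sin(x+y) = sin(x)cos(y) + cos(x)sin(y).
Reasoning: By Euler's formula e^(i(x+y)) = e^(ix)·e^(iy) = (cos x + i·sin x)(cos y + i·sin y). The imaginary part of the left side is sin(x+y); the imaginary part of the product is sin(x)cos(y) + cos(x)sin(y).
So the two sides agree for all real values of x and y for which both sides are defined.

Conclusion: Yes, this is an identity.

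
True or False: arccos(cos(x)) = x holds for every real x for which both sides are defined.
Claim: arccos(cos(x)) = x.
Test a specific point where both sides are defined: x = -π/3.
LHS = arccos(cos(x)) ≈ 1.0472
RHS = x ≈ -1.0472
Since 1.0472 ≠ -1.0472, the equation fails at this point, so it cannot hold for every real x for which both sides are defined.
arccos only returns values in [0, π], so arccos(cos(x)) = x holds only for x in that interval, not for all real x.

Conclusion: False.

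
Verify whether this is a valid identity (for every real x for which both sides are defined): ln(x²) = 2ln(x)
Claim: ln(x²) = 2ln(x).
Reasoning: The right side requires x > 0. For x > 0, x² = (e^(ln x))² = e^(2ln x), so ln(x²) = 2ln(x). (For x < 0 the right side is undefined, so those values are outside the claim.)
So the two sides agree for every real x for which both sides are defined.

Conclusion: Yes, this is an identity.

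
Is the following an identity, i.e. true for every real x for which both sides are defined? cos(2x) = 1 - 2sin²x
Claim: cos(2x) = 1 - 2sin²x.
Reasoning: cos(2x) = cos²x - sin²x. Replace cos²x by 1 - sin²x: (1 - sin²x) - sin²x = 1 - 2sin²x.
So the two sides agree for every real x for which both sides are defined.

Conclusion: Yes, this is an identity.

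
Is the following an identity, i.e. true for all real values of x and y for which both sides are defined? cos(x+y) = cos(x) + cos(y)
No, this is NOT an identity.

Claim: cos(x+y) = cos(x) + cos(y).
Test a specific point where both sides are defined: x = -π/4, y = π.
LHS = cos(x+y) ≈ -0.7071
RHS = cos(x) + cos(y) ≈ -0.2929
Since -0.7071 ≠ -0.2929, the equation fails at this point, so it cannot hold for all real values of x and y for which both sides are defined.
The correct expansion is cos(x+y) = cos(x)cos(y) - sin(x)sin(y); cosine is not additive.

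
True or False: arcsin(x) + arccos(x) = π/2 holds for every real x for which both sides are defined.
Claim: arcsin(x) + arccos(x) = π/2.
Reasoning: Both sides are defined for -1 ≤ x ≤ 1. Let θ = arcsin(x), so sin θ = x and θ ∈ [-π/2, π/2]. Then cos(π/2 - θ) = sin θ = x and π/2 - θ ∈ [0, π], which is exactly the range of arccos, so arccos(x) = π/2 - θ. Adding: arcsin(x) + arccos(x) = θ + (π/2 - θ) = π/2.
So the two sides agree for every real x for which both sides are defined.

Conclusion: True.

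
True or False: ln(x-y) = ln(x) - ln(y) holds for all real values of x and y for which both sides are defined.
Claim: ln(x-y) = ln(x) - ln(y).
Test a specific point where both sides are defined: x = 4, y = 1/2.
LHS = ln(x-y) ≈ 1.2528
RHS = ln(x) - ln(y) ≈ 2.0794
Since 1.2528 ≠ 2.0794, the equation fails at this point, so it cannot hold for all real values of x and y for which both sides are defined.
ln(x) - ln(y) = ln(x/y), not ln(x-y).

Conclusion: False.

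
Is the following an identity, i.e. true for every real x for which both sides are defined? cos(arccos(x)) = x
Yes, this is an identity.

Claim: cos(arccos(x)) = x.
Reasoning: For -1 ≤ x ≤ 1 (where arccos is defined), arccos(x) is by definition an angle whose cosine equals x. Taking the cosine of that angle returns x. (Note the other order, arccos(cos x) = x, is NOT an identity.)
So the two sides agree for every real x for which both sides are defined.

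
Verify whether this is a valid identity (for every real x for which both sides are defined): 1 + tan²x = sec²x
Yes, this is an identity.

Claim: 1 + tan²x = sec²x.
Reasoning: Start from sin²x + cos²x = 1 and divide every term by cos²x (allowed wherever tan x and sec x are defined): tan²x + 1 = 1/cos²x = sec²x.
So the two sides agree for every real x for which both sides are defined.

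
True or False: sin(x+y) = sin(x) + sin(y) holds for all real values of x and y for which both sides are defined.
Claim: sin(x+y) = sin(x) + sin(y).
Test a specific point where both sides are defined: x = -π/2, y = -π/3.
LHS = sin(x+y) ≈ -0.5000
RHS = sin(x) + sin(y) ≈ -1.8660
Since -0.5000 ≠ -1.8660, the equation fails at this point, so it cannot hold for all real values of x and y for which both sides are defined.
The correct expansion is sin(x+y) = sin(x)cos(y) + cos(x)sin(y); sine is not additive.

Conclusion: False.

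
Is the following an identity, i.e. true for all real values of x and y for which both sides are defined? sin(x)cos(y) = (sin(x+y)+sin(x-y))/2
Claim: sin(x)cos(y) = (sin(x+y)+sin(x-y))/2.
Reasoning: sin(x+y) = sin(x)cos(y) + cos(x)sin(y) and sin(x-y) = sin(x)cos(y) - cos(x)sin(y). Adding, sin(x+y) + sin(x-y) = 2sin(x)cos(y); divide by 2.
So the two sides agree for all real values of x and y for which both sides are defined.

Conclusion: Yes, this is an identity.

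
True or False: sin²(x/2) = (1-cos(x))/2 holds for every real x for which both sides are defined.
Claim: sin²(x/2) = (1-cos(x))/2.
Reasoning: Use cos(2θ) = 1 - 2sin²θ with θ = x/2: cos(x) = 1 - 2sin²(x/2). Solving for sin²(x/2) gives (1 - cos(x))/2.
So the two sides agree for every real x for which both sides are defined.

Conclusion: True.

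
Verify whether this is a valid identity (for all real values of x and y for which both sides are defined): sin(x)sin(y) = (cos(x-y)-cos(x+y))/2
Claim: sin(x)sin(y) = (cos(x-y)-cos(x+y))/2.
Reasoning: cos(x-y) = cos(x)cos(y) + sin(x)sin(y) and cos(x+y) = cos(x)cos(y) - sin(x)sin(y). Subtracting, cos(x-y) - cos(x+y) = 2sin(x)sin(y); divide by 2.
So the two sides agree for all real values of x and y for which both sides are defined.

Conclusion: Yes, this is an identity.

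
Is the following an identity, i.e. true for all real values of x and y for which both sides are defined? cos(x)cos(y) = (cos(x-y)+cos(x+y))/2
Yes, this is an identity.

Claim: cos(x)cos(y) = (cos(x-y)+cos(x+y))/2.
Reasoning: cos(x-y) = cos(x)cos(y) + sin(x)sin(y) and cos(x+y) = cos(x)cos(y) - sin(x)sin(y). Adding, cos(x-y) + cos(x+y) = 2cos(x)cos(y); divide by 2.
So the two sides agree for all real values of x and y for which both sides are defined.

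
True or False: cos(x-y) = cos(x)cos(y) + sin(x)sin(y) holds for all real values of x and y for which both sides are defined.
True.

Claim: cos(x-y) = cos(x)cos(y) + sin(x)sin(y).
Reasoning: Replace y by -y in cos(x+y) = cos(x)cos(y) - sin(x)sin(y) and use cos(-y) = cos(y), sin(-y) = -sin(y): cos(x-y) = cos(x)cos(y) + sin(x)sin(y).
So the two sides agree for all real values of x and y for which both sides are defined.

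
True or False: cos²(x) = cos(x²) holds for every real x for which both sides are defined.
Claim: cos²(x) = cos(x²).
Test a specific point where both sides are defined: x = π/2.
LHS = cos²(x) ≈ 0.0000
RHS = cos(x²) ≈ -0.7812
Since 0.0000 ≠ -0.7812, the equation fails at this point, so it cannot hold for every real x for which both sides are defined.
cos²(x) means (cos x)², squaring the output; cos(x²) squares the input. These are different functions.

Conclusion: False.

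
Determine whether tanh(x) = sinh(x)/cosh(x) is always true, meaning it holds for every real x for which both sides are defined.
Yes, this is an identity.

Claim: tanh(x) = sinh(x)/cosh(x).
Reasoning: tanh(x) is defined as sinh(x)/cosh(x) = (e^x - e^-x)/(e^x + e^-x); cosh(x) ≥ 1 is never zero, so this holds for every real x.
So the two sides agree for every real x for which both sides are defined.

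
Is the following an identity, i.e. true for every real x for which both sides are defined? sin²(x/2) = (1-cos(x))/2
Claim: sin²(x/2) = (1-cos(x))/2.
Reasoning: Use cos(2θ) = 1 - 2sin²θ with θ = x/2: cos(x) = 1 - 2sin²(x/2). Solving for sin²(x/2) gives (1 - cos(x))/2.
So the two sides agree for every real x for which both sides are defined.

Conclusion: Yes, this is an identity.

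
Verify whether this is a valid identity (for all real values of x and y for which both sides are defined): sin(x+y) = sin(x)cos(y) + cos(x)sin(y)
Yes, this is an identity.

Claim: sin(x+y) = sin(x)cos(y) + cos(x)sin(y).
Reasoning: By Euler's formula e^(i(x+y)) = e^(ix)·e^(iy) = (cos x + i·sin x)(cos y + i·sin y). The imaginary part of the left side is sin(x+y); the imaginary part of the product is sin(x)cos(y) + cos(x)sin(y).
So the two sides agree for all real values of x and y for which both sides are defined.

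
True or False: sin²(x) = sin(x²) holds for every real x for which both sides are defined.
Claim: sin²(x) = sin(x²).
Test a specific point where both sides are defined: x = 2π/3.
LHS = sin²(x) ≈ 0.7500
RHS = sin(x²) ≈ -0.9474
Since 0.7500 ≠ -0.9474, the equation fails at this point, so it cannot hold for every real x for which both sides are defined.
sin²(x) means (sin x)², squaring the output; sin(x²) squares the input. These are different functions.

Conclusion: False.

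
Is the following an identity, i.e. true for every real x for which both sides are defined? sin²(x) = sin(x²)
No, this is NOT an identity.

Claim: sin²(x) = sin(x²).
Test a specific point where both sides are defined: x = π/4.
LHS = sin²(x) ≈ 0.5000
RHS = sin(x²) ≈ 0.5785
Since 0.5000 ≠ 0.5785, the equation fails at this point, so it cannot hold for every real x for which both sides are defined.
sin²(x) means (sin x)², squaring the output; sin(x²) squares the input. These are different functions.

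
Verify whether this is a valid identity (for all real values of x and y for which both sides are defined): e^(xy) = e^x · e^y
Claim: e^(xy) = e^x · e^y.
Test a specific point where both sides are defined: x = -3, y = 3/2.
LHS = e^(xy) ≈ 0.0111
RHS = e^x · e^y ≈ 0.2231
Since 0.0111 ≠ 0.2231, the equation fails at this point, so it cannot hold for all real values of x and y for which both sides are defined.
e^x · e^y = e^(x+y), not e^(xy).

Conclusion: No, this is NOT an identity.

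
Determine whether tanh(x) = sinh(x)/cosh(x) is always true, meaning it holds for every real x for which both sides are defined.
Yes, this is an identity.

Claim: tanh(x) = sinh(x)/cosh(x).
Reasoning: tanh(x) is defined as sinh(x)/cosh(x) = (e^x - e^-x)/(e^x + e^-x); cosh(x) ≥ 1 is never zero, so this holds for every real x.
So the two sides agree for every real x for which both sides are defined.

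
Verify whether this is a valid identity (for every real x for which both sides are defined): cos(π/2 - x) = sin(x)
Claim: cos(π/2 - x) = sin(x).
Reasoning: Use cos(u - v) = cos(u)cos(v) + sin(u)sin(v) with u = π/2, v = x: cos(π/2)cos(x) + sin(π/2)sin(x) = 0·cos(x) + 1·sin(x) = sin(x).
So the two sides agree for every real x for which both sides are defined.

Conclusion: Yes, this is an identity.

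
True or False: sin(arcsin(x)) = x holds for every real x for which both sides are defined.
True.

Claim: sin(arcsin(x)) = x.
Reasoning: For -1 ≤ x ≤ 1 (where arcsin is defined), arcsin(x) is by definition an angle whose sine equals x. Taking the sine of that angle returns x. (Note the other order, arcsin(sin x) = x, is NOT an identity.)
So the two sides agree for every real x for which both sides are defined.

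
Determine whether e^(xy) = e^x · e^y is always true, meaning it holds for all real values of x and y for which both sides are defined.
No, this is NOT an identity.

Claim: e^(xy) = e^x · e^y.
Test a specific point where both sides are defined: x = 3, y = -2.
LHS = e^(xy) ≈ 0.0025
RHS = e^x · e^y ≈ 2.7183
Since 0.0025 ≠ 2.7183, the equation fails at this point, so it cannot hold for all real values of x and y for which both sides are defined.
e^x · e^y = e^(x+y), not e^(xy).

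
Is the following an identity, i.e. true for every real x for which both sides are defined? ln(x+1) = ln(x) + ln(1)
Claim: ln(x+1) = ln(x) + ln(1).
Test a specific point where both sides are defined: x = 3.
LHS = ln(x+1) ≈ 1.3863
RHS = ln(x) + ln(1) ≈ 1.0986
Since 1.3863 ≠ 1.0986, the equation fails at this point, so it cannot hold for every real x for which both sides are defined.
ln(1) = 0, so the right side is just ln(x), which differs from ln(x+1).

Conclusion: No, this is NOT an identity.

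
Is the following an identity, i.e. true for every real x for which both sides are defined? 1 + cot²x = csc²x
Claim: 1 + cot²x = csc²x.
Reasoning: Start from sin²x + cos²x = 1 and divide every term by sin²x (allowed wherever cot x and csc x are defined): 1 + cot²x = 1/sin²x = csc²x.
So the two sides agree for every real x for which both sides are defined.

Conclusion: Yes, this is an identity.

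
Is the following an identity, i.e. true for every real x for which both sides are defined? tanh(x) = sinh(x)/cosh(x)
Yes, this is an identity.

Claim: tanh(x) = sinh(x)/cosh(x).
Reasoning: tanh(x) is defined as sinh(x)/cosh(x) = (e^x - e^-x)/(e^x + e^-x); cosh(x) ≥ 1 is never zero, so this holds for every real x.
So the two sides agree for every real x for which both sides are defined.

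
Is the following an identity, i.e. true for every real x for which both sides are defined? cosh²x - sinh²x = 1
Claim: cosh²x - sinh²x = 1.
Reasoning: With cosh(x) = (e^x + e^-x)/2 and sinh(x) = (e^x - e^-x)/2: cosh²x = (e^(2x) + 2 + e^(-2x))/4 and sinh²x = (e^(2x) - 2 + e^(-2x))/4. Subtracting leaves 4/4 = 1.
So the two sides agree for every real x for which both sides are defined.

Conclusion: Yes, this is an identity.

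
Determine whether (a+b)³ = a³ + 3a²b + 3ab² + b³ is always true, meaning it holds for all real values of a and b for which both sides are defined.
Claim: (a+b)³ = a³ + 3a²b + 3ab² + b³.
Reasoning: (a+b)³ = (a+b)(a+b)² = (a+b)(a² + 2ab + b²) = a³ + 2a²b + ab² + a²b + 2ab² + b³ = a³ + 3a²b + 3ab² + b³.
So the two sides agree for all real values of a and b for which both sides are defined.

Conclusion: Yes, this is an identity.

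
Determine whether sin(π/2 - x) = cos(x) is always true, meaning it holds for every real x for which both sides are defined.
Claim: sin(π/2 - x) = cos(x).
Reasoning: Use sin(u - v) = sin(u)cos(v) - cos(u)sin(v) with u = π/2, v = x: sin(π/2)cos(x) - cos(π/2)sin(x) = 1·cos(x) - 0·sin(x) = cos(x).
So the two sides agree for every real x for which both sides are defined.

Conclusion: Yes, this is an identity.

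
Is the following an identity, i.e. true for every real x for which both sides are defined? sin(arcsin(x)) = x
Yes, this is an identity.

Claim: sin(arcsin(x)) = x.
Reasoning: For -1 ≤ x ≤ 1 (where arcsin is defined), arcsin(x) is by definition an angle whose sine equals x. Taking the sine of that angle returns x. (Note the other order, arcsin(sin x) = x, is NOT an identity.)
So the two sides agree for every real x for which both sides are defined.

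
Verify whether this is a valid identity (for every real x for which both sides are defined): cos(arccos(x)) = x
Claim: cos(arccos(x)) = x.
Reasoning: For -1 ≤ x ≤ 1 (where arccos is defined), arccos(x) is by definition an angle whose cosine equals x. Taking the cosine of that angle returns x. (Note the other order, arccos(cos x) = x, is NOT an identity.)
So the two sides agree for every real x for which both sides are defined.

Conclusion: Yes, this is an identity.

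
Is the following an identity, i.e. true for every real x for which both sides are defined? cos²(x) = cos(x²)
Claim: cos²(x) = cos(x²).
Test a specific point where both sides are defined: x = -π/2.
LHS = cos²(x) ≈ 0.0000
RHS = cos(x²) ≈ -0.7812
Since 0.0000 ≠ -0.7812, the equation fails at this point, so it cannot hold for every real x for which both sides are defined.
cos²(x) means (cos x)², squaring the output; cos(x²) squares the input. These are different functions.

Conclusion: No, this is NOT an identity.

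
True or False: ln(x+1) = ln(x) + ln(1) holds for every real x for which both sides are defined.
Claim: ln(x+1) = ln(x) + ln(1).
Test a specific point where both sides are defined: x = 3.
LHS = ln(x+1) ≈ 1.3863
RHS = ln(x) + ln(1) ≈ 1.0986
Since 1.3863 ≠ 1.0986, the equation fails at this point, so it cannot hold for every real x for which both sides are defined.
ln(1) = 0, so the right side is just ln(x), which differs from ln(x+1).

Conclusion: False.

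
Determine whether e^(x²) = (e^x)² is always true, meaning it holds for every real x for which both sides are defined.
Claim: e^(x²) = (e^x)².
Test a specific point where both sides are defined: x = 3/2.
LHS = e^(x²) ≈ 9.4877
RHS = (e^x)² ≈ 20.0855
Since 9.4877 ≠ 20.0855, the equation fails at this point, so it cannot hold for every real x for which both sides are defined.
(e^x)² = e^(2x), and 2x ≠ x² in general.

Conclusion: No, this is NOT an identity.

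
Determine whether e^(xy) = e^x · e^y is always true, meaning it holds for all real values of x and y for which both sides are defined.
No, this is NOT an identity.

Claim: e^(xy) = e^x · e^y.
Test a specific point where both sides are defined: x = -3, y = -3.
LHS = e^(xy) ≈ 8103.0839
RHS = e^x · e^y ≈ 0.0025
Since 8103.0839 ≠ 0.0025, the equation fails at this point, so it cannot hold for all real values of x and y for which both sides are defined.
e^x · e^y = e^(x+y), not e^(xy).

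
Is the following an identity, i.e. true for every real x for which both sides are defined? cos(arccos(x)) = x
Claim: cos(arccos(x)) = x.
Reasoning: For -1 ≤ x ≤ 1 (where arccos is defined), arccos(x) is by definition an angle whose cosine equals x. Taking the cosine of that angle returns x. (Note the other order, arccos(cos x) = x, is NOT an identity.)
So the two sides agree for every real x for which both sides are defined.

Conclusion: Yes, this is an identity.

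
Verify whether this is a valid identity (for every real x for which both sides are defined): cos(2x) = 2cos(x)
No, this is NOT an identity.

Claim: cos(2x) = 2cos(x).
Test a specific point where both sides are defined: x = -π/4.
LHS = cos(2x) ≈ 0.0000
RHS = 2cos(x) ≈ 1.4142
Since 0.0000 ≠ 1.4142, the equation fails at this point, so it cannot hold for every real x for which both sides are defined.
The correct double-angle formula is cos(2x) = cos²x - sin²x.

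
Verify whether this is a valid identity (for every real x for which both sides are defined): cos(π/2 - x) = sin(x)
Yes, this is an identity.

Claim: cos(π/2 - x) = sin(x).
Reasoning: Use cos(u - v) = cos(u)cos(v) + sin(u)sin(v) with u = π/2, v = x: cos(π/2)cos(x) + sin(π/2)sin(x) = 0·cos(x) + 1·sin(x) = sin(x).
So the two sides agree for every real x for which both sides are defined.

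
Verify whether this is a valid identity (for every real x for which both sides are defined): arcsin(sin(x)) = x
Claim: arcsin(sin(x)) = x.
Test a specific point where both sides are defined: x = π.
LHS = arcsin(sin(x)) ≈ 0.0000
RHS = x ≈ 3.1416
Since 0.0000 ≠ 3.1416, the equation fails at this point, so it cannot hold for every real x for which both sides are defined.
arcsin only returns values in [-π/2, π/2], so arcsin(sin(x)) = x holds only for x in that interval, not for all real x.

Conclusion: No, this is NOT an identity.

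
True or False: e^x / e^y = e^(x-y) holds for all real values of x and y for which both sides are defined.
Claim: e^x / e^y = e^(x-y).
Reasoning: 1/e^y = e^(-y), so e^x / e^y = e^x · e^(-y) = e^(x + (-y)) = e^(x-y) by the product rule for exponents.
So the two sides agree for all real values of x and y for which both sides are defined.

Conclusion: True.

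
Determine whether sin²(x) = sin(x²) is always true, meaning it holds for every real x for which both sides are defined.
No, this is NOT an identity.

Claim: sin²(x) = sin(x²).
Test a specific point where both sides are defined: x = -π/6.
LHS = sin²(x) ≈ 0.2500
RHS = sin(x²) ≈ 0.2707
Since 0.2500 ≠ 0.2707, the equation fails at this point, so it cannot hold for every real x for which both sides are defined.
sin²(x) means (sin x)², squaring the output; sin(x²) squares the input. These are different functions.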